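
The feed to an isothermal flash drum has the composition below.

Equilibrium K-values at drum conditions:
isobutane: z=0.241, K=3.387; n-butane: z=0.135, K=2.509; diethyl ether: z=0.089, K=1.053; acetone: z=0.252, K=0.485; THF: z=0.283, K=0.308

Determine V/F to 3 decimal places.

Iterate (Newton) starting at V/F = 0.54:
  V/F = 0.540: g = -0.1243, g' = -0.829 → V/F = 0.390
Converged at V/F = 0.390.

V/F = 0.390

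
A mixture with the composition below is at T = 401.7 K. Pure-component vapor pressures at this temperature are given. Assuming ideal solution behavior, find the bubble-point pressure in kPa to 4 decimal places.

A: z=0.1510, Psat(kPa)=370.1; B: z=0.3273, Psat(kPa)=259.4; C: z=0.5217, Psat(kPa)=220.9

At the bubble point ψ → 0, so ΣzᵢKᵢ = 1 with Kᵢ = Pᵢˢᵃᵗ/P ⇒ P = ΣzᵢPᵢˢᵃᵗ.
P = 0.1510·370.1 + 0.3273·259.4 + 0.5217·220.9 = 256.0303 kPa

Pbub = 256.0303 kPa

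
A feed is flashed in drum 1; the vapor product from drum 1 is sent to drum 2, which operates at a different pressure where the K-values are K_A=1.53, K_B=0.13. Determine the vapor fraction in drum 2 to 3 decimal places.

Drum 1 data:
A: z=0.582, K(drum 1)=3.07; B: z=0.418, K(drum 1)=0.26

Drum 1:
Rachford–Rice: g(ψ₁) = Σ zᵢ(Kᵢ−1)/(1+ψ₁(Kᵢ−1)) = 0.
Feasibility: ΣzᵢKᵢ = 1.895, Σzᵢ/Kᵢ = 1.797 — both > 1, two phases present.
Iterate (Newton) starting at ψ₁ = 0.45:
  ψ₁ = 0.450: g = 0.1600, g' = -1.183 → ψ₁ = 0.585
Converged at ψ₁ = 0.585.
Drum-1 compositions:
  A: x = 0.263, y = 0.808
  B: x = 0.737, y = 0.192
Drum-2 feed = drum-1 vapor: z₂ = (0.8085, 0.1915).
Drum 2:
Binary case is linear: z₁(K₁−1)(1+ψ₂(K₂−1)) + z₂(K₂−1)(1+ψ₂(K₁−1)) = 0
⇒ ψ₂ = [z₁(K₁−1)+z₂(K₂−1)] / [−(K₁−1)(K₂−1)] = 0.2619/0.4611 = 0.568
  A: x = 0.621, y = 0.951
  B: x = 0.379, y = 0.049

V/F (drum 2) = 0.568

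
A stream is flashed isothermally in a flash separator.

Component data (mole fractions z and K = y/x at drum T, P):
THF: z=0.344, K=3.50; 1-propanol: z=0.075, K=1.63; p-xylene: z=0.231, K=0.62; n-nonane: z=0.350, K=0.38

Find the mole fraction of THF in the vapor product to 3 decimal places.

Rachford–Rice: g(ψ) = Σ zᵢ(Kᵢ−1)/(1+ψ(Kᵢ−1)) = 0.
g(0) = ΣzᵢKᵢ − 1 = 0.602 and g(1) = 1 − Σzᵢ/Kᵢ = -0.438, so a root lies in (0, 1).
Newton iteration, ψ⁰ = 0.5:
  ψ = 0.500: g = -0.0047, g' = -0.775 → ψ = 0.494
Converged at ψ = 0.494.
Compositions from xᵢ = zᵢ/(1+ψ(Kᵢ−1)), yᵢ = Kᵢxᵢ:
  THF: x = 0.154, y = 0.539
  1-propanol: x = 0.057, y = 0.093
  p-xylene: x = 0.284, y = 0.176
  n-nonane: x = 0.504, y = 0.192

y_THF = 0.539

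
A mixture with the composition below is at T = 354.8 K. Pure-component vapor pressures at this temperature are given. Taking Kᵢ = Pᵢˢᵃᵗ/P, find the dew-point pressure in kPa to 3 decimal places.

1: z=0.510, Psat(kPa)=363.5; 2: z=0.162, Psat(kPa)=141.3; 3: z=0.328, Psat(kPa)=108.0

Pdew = 179.001 kPa

At the dew point ψ → 1, so Σzᵢ/Kᵢ = 1 with Kᵢ = Pᵢˢᵃᵗ/P ⇒ 1/P = Σzᵢ/Pᵢˢᵃᵗ.
1/P = 0.510/363.5 + 0.162/141.3 + 0.328/108.0 = 0.005587 ⇒ P = 179.001 kPa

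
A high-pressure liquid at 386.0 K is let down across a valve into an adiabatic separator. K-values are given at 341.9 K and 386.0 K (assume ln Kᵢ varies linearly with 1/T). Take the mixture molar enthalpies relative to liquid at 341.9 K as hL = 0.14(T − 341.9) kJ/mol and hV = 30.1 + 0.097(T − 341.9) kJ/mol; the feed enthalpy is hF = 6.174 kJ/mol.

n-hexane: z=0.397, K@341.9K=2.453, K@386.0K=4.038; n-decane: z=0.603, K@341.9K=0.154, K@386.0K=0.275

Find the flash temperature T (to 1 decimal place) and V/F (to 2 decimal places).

T = 353.3 K, V/F = 0.15

Adiabatic flash: solve Rachford–Rice at each trial T, then check hF = ψ·hV(T) + (1−ψ)·hL(T).
  T = 341.9 K: K = (2.453, 0.154), RR gives ψ = 0.054, H_out = 1.633 kJ/mol
  T = 386.0 K: K = (4.038, 0.275), RR gives ψ = 0.349, H_out = 16.020 kJ/mol
  T = 363.9 K: K = (3.193, 0.209), RR gives ψ = 0.227, H_out = 9.703 kJ/mol
  T = 352.9 K: K = (2.810, 0.180), RR gives ψ = 0.151, H_out = 6.022 kJ/mol
  T = 358.4 K: K = (2.999, 0.195), RR gives ψ = 0.191, H_out = 7.929 kJ/mol
  T = 355.6 K: K = (2.902, 0.187), RR gives ψ = 0.171, H_out = 6.977 kJ/mol
  T = 354.2 K: K = (2.854, 0.184), RR gives ψ = 0.161, H_out = 6.487 kJ/mol
Linear interpolation between T = 352.9 (H_out = 6.022) and T = 354.2 (H_out = 6.487) on hF = 6.174 gives T ≈ 353.3 K, at which ψ = 0.15.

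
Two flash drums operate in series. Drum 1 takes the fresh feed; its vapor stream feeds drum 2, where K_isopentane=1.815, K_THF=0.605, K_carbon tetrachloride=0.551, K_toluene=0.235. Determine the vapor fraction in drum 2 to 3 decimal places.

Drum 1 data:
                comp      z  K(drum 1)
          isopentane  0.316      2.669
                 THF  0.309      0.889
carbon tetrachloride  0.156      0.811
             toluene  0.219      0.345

V/F (drum 2) = 0.256

Drum 1:
Let ψ₁ = V/F and solve Σ zᵢ(Kᵢ−1)/(1+ψ₁(Kᵢ−1)) = 0.
Check two-phase: ΣzᵢKᵢ = 1.320 > 1 and Σzᵢ/Kᵢ = 1.293 > 1, so g(0) = 0.320 > 0 and g(1) = -0.293 < 0.
Newton–Raphson from ψ₁ = 0.5:
  ψ₁ = 0.500: g = 0.0053, g' = -0.480 → ψ₁ = 0.511
Converged at ψ₁ = 0.511.
Drum-1 compositions:
  isopentane: x = 0.171, y = 0.455
  THF: x = 0.328, y = 0.291
  carbon tetrachloride: x = 0.173, y = 0.140
  toluene: x = 0.329, y = 0.114
Drum-2 feed = drum-1 vapor: z₂ = (0.4552, 0.2912, 0.1400, 0.1136).
Drum 2:
Material balance + equilibrium reduce to Σ zᵢ(Kᵢ−1)/(1+ψ₂(Kᵢ−1)) = 0.
Check two-phase: ΣzᵢKᵢ = 1.106 > 1 and Σzᵢ/Kᵢ = 1.470 > 1, so g(0) = 0.106 > 0 and g(1) = -0.470 < 0.
Newton iteration, ψ₂⁰ = 0.48:
  ψ₂ = 0.480: g = -0.0928, g' = -0.437 → ψ₂ = 0.268
  ψ₂ = 0.268: g = -0.0049, g' = -0.402 → ψ₂ = 0.256
Converged at ψ₂ = 0.256.
  isopentane: x = 0.377, y = 0.684
  THF: x = 0.324, y = 0.196
  carbon tetrachloride: x = 0.158, y = 0.087
  toluene: x = 0.141, y = 0.033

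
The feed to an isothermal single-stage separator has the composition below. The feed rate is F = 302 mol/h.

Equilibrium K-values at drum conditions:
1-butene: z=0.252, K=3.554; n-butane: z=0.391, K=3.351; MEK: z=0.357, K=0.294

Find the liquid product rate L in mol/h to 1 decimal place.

L = 71.4 mol/h

Let ψ = V/F and solve Σ zᵢ(Kᵢ−1)/(1+ψ(Kᵢ−1)) = 0.
Check two-phase: ΣzᵢKᵢ = 2.311 > 1 and Σzᵢ/Kᵢ = 1.402 > 1, so g(0) = 1.311 > 0 and g(1) = -0.402 < 0.
Newton–Raphson from ψ = 0.39:
  ψ = 0.390: g = 0.4542, g' = -1.340 → ψ = 0.729
  ψ = 0.729: g = 0.0442, g' = -1.250 → ψ = 0.764
Converged at ψ = 0.764.
Then V = ψ·F = 0.7637·302 = 230.6 mol/h and L = F − V = 71.4 mol/h.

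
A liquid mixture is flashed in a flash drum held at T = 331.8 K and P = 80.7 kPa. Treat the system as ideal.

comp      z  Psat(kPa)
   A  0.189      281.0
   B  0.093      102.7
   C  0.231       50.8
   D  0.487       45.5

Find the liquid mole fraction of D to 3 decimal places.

Raoult's law: Kᵢ = Pᵢˢᵃᵗ/P = Pᵢˢᵃᵗ/80.7.
  K_A = 281.0/80.7 = 3.48203, K_B = 102.7/80.7 = 1.27261, K_C = 50.8/80.7 = 0.62949, K_D = 45.5/80.7 = 0.56382
Iterate (Newton) starting at β = 0.62:
  β = 0.620: g = -0.1958, g' = -0.413 → β = 0.146
  β = 0.146: g = 0.0513, g' = -0.775 → β = 0.212
  β = 0.212: g = 0.0042, g' = -0.655 → β = 0.219
Converged at β = 0.219.
Compositions from xᵢ = zᵢ/(1+β(Kᵢ−1)), yᵢ = Kᵢxᵢ:
  A: x = 0.122, y = 0.427
  B: x = 0.088, y = 0.112
  C: x = 0.251, y = 0.158
  D: x = 0.538, y = 0.304

x_D = 0.538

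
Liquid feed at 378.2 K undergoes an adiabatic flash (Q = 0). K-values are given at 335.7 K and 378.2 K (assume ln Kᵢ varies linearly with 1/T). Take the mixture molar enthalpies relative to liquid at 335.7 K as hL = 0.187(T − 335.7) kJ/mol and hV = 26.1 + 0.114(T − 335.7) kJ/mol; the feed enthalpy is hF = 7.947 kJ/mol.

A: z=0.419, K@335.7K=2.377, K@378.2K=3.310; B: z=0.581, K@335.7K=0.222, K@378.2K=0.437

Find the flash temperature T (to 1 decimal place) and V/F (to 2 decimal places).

Adiabatic flash: solve Rachford–Rice at each trial T, then check hF = ψ·hV(T) + (1−ψ)·hL(T).
  T = 335.7 K: K = (2.377, 0.222), RR gives ψ = 0.117, H_out = 3.044 kJ/mol
  T = 378.2 K: K = (3.310, 0.437), RR gives ψ = 0.493, H_out = 19.279 kJ/mol
  T = 356.9 K: K = (2.832, 0.318), RR gives ψ = 0.297, H_out = 11.251 kJ/mol
  T = 346.3 K: K = (2.601, 0.267), RR gives ψ = 0.209, H_out = 7.270 kJ/mol
  T = 351.6 K: K = (2.716, 0.292), RR gives ψ = 0.253, H_out = 9.278 kJ/mol
  T = 349.0 K: K = (2.659, 0.279), RR gives ψ = 0.231, H_out = 8.299 kJ/mol
  T = 347.6 K: K = (2.629, 0.273), RR gives ψ = 0.220, H_out = 7.767 kJ/mol
Linear interpolation between T = 347.6 (H_out = 7.767) and T = 349.0 (H_out = 8.299) on hF = 7.947 gives T ≈ 348.1 K, at which ψ = 0.22.

T = 348.1 K, V/F = 0.22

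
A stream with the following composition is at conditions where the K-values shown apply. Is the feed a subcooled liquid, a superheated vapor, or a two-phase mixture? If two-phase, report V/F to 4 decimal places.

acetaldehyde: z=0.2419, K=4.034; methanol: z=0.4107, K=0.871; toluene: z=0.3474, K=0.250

two-phase, V/F = 0.2925

ΣzᵢKᵢ = 1.4204; Σzᵢ/Kᵢ = 1.9211.
Both exceed 1, so a two-phase solution exists.
Let ψ = V/F and solve Σ zᵢ(Kᵢ−1)/(1+ψ(Kᵢ−1)) = 0.
Newton iteration, ψ⁰ = 0.46:
  ψ = 0.4600: g = -0.14775, g' = -0.8512 → ψ = 0.2864
  ψ = 0.2864: g = 0.00584, g' = -0.9618 → ψ = 0.2925
Converged at ψ = 0.2925.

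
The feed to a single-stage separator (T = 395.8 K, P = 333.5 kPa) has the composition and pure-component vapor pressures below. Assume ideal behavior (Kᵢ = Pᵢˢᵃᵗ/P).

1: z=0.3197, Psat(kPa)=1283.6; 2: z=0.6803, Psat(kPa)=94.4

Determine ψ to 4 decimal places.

Raoult's law: Kᵢ = Pᵢˢᵃᵗ/P = Pᵢˢᵃᵗ/333.5.
  K_1 = 1283.6/333.5 = 3.848876, K_2 = 94.4/333.5 = 0.283058
Binary case is linear: z₁(K₁−1)(1+ψ(K₂−1)) + z₂(K₂−1)(1+ψ(K₁−1)) = 0
⇒ ψ = [z₁(K₁−1)+z₂(K₂−1)] / [−(K₁−1)(K₂−1)] = 0.42305/2.04248 = 0.2071

ψ = 0.2071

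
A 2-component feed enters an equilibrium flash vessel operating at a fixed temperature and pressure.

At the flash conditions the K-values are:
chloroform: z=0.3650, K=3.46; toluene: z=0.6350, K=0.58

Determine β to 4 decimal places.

Let β = V/F and solve Σ zᵢ(Kᵢ−1)/(1+β(Kᵢ−1)) = 0.
Check two-phase: ΣzᵢKᵢ = 1.6312 > 1 and Σzᵢ/Kᵢ = 1.2003 > 1, so g(0) = 0.6312 > 0 and g(1) = -0.2003 < 0.
Binary case is linear: z₁(K₁−1)(1+β(K₂−1)) + z₂(K₂−1)(1+β(K₁−1)) = 0
⇒ β = [z₁(K₁−1)+z₂(K₂−1)] / [−(K₁−1)(K₂−1)] = 0.63120/1.03320 = 0.6109

β = 0.6109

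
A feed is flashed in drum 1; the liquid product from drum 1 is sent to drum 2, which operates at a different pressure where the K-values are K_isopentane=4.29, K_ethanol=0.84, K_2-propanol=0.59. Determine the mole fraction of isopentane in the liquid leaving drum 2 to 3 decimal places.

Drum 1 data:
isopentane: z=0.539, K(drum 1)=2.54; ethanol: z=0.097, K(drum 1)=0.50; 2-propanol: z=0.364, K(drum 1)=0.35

x_isopentane (drum 2) = 0.101

Drum 1:
Iterate (Newton) starting at ψ₁ = 0.62:
  ψ₁ = 0.620: g = -0.0420, g' = -0.817 → ψ₁ = 0.569
  ψ₁ = 0.569: g = -0.0005, g' = -0.798 → ψ₁ = 0.568
Converged at ψ₁ = 0.568.
Drum-1 compositions:
  isopentane: x = 0.288, y = 0.730
  ethanol: x = 0.135, y = 0.068
  2-propanol: x = 0.577, y = 0.202
Drum-2 feed = drum-1 liquid: z₂ = (0.2875, 0.1355, 0.5770).
Drum 2:
Newton iteration, ψ₂⁰ = 0.5:
  ψ₂ = 0.500: g = 0.0365, g' = -0.602 → ψ₂ = 0.561
  ψ₂ = 0.561: g = 0.0016, g' = -0.552 → ψ₂ = 0.563
Converged at ψ₂ = 0.563.
  isopentane: x = 0.101, y = 0.432
  ethanol: x = 0.149, y = 0.125
  2-propanol: x = 0.750, y = 0.443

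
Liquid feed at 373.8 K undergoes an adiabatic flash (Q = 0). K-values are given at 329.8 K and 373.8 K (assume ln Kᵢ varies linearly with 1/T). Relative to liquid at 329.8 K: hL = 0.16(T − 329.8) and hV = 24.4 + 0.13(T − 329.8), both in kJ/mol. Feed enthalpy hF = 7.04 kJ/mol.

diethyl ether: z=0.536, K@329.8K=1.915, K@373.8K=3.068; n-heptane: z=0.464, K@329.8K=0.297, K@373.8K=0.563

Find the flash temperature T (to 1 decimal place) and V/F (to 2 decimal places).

Adiabatic flash: solve Rachford–Rice at each trial T, then check hF = ψ·hV(T) + (1−ψ)·hL(T).
  T = 329.8 K: K = (1.915, 0.297), RR gives ψ = 0.255, H_out = 6.230 kJ/mol
  T = 373.8 K: K = (3.068, 0.563), RR gives ψ = 1.000, H_out = 30.120 kJ/mol
  T = 351.8 K: K = (2.460, 0.417), RR gives ψ = 0.602, H_out = 17.807 kJ/mol
  T = 340.8 K: K = (2.179, 0.354), RR gives ψ = 0.436, H_out = 12.258 kJ/mol
  T = 335.3 K: K = (2.045, 0.325), RR gives ψ = 0.350, H_out = 9.355 kJ/mol
  T = 332.6 K: K = (1.981, 0.311), RR gives ψ = 0.305, H_out = 7.856 kJ/mol
  T = 331.2 K: K = (1.948, 0.304), RR gives ψ = 0.280, H_out = 7.054 kJ/mol
Linear interpolation between T = 329.8 (H_out = 6.230) and T = 331.2 (H_out = 7.054) on hF = 7.04 gives T ≈ 331.2 K, at which ψ = 0.28.

T = 331.2 K, V/F = 0.28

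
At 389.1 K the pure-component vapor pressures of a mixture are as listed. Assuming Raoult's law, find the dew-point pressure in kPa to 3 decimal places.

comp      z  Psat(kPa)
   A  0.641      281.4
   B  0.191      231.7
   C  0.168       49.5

At the dew point ψ → 1, so Σzᵢ/Kᵢ = 1 with Kᵢ = Pᵢˢᵃᵗ/P ⇒ 1/P = Σzᵢ/Pᵢˢᵃᵗ.
1/P = 0.641/281.4 + 0.191/231.7 + 0.168/49.5 = 0.006496 ⇒ P = 153.937 kPa

Pdew = 153.937 kPa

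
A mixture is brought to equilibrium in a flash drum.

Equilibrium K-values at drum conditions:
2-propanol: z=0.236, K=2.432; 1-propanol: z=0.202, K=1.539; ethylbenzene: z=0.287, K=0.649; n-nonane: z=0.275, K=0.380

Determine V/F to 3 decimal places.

V/F = 0.317

Material balance + equilibrium reduce to Σ zᵢ(Kᵢ−1)/(1+V/F(Kᵢ−1)) = 0.
g(0) = ΣzᵢKᵢ − 1 = 0.176 and g(1) = 1 − Σzᵢ/Kᵢ = -0.394, so a root lies in (0, 1).
Newton–Raphson from V/F = 0.52:
  V/F = 0.520: g = -0.0961, g' = -0.478 → V/F = 0.319
  V/F = 0.319: g = -0.0011, g' = -0.480 → V/F = 0.317
Converged at V/F = 0.317.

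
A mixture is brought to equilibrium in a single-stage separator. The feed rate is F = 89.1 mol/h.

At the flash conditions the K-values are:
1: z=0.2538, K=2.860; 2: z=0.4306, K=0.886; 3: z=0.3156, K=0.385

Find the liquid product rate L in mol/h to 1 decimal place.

Material balance + equilibrium reduce to Σ zᵢ(Kᵢ−1)/(1+ψ(Kᵢ−1)) = 0.
Check two-phase: ΣzᵢKᵢ = 1.2289 > 1 and Σzᵢ/Kᵢ = 1.3945 > 1, so g(0) = 0.2289 > 0 and g(1) = -0.3945 < 0.
Newton iteration, ψ⁰ = 0.47:
  ψ = 0.4700: g = -0.07300, g' = -0.4924 → ψ = 0.3217
  ψ = 0.3217: g = 0.00240, g' = -0.5352 → ψ = 0.3262
Converged at ψ = 0.3262.
Then V = ψ·F = 0.3262·89.1 = 29.1 mol/h and L = F − V = 60.0 mol/h.

L = 60.0 mol/h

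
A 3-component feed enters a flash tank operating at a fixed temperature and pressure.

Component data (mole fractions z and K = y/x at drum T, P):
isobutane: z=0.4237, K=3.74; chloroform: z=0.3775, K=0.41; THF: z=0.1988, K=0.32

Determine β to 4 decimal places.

β = 0.4705

Let β = V/F and solve Σ zᵢ(Kᵢ−1)/(1+β(Kᵢ−1)) = 0.
Check two-phase: ΣzᵢKᵢ = 1.8030 > 1 and Σzᵢ/Kᵢ = 1.6553 > 1, so g(0) = 0.8030 > 0 and g(1) = -0.6553 < 0.
Newton–Raphson from β = 0.55:
  β = 0.5500: g = -0.08259, g' = -1.0287 → β = 0.4697
  β = 0.4697: g = 0.00088, g' = -1.0581 → β = 0.4705
Converged at β = 0.4705.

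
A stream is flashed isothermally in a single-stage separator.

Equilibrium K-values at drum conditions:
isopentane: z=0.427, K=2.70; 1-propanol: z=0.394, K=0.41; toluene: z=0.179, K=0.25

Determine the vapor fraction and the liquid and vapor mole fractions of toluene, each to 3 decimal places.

ψ = 0.328, x_toluene = 0.237, y_toluene = 0.059

Rachford–Rice: g(ψ) = Σ zᵢ(Kᵢ−1)/(1+ψ(Kᵢ−1)) = 0.
g(0) = ΣzᵢKᵢ − 1 = 0.359 and g(1) = 1 − Σzᵢ/Kᵢ = -0.835, so a root lies in (0, 1).
Iterate (Newton) starting at ψ = 0.5:
  ψ = 0.500: g = -0.1522, g' = -0.894 → ψ = 0.330
  ψ = 0.330: g = -0.0019, g' = -0.896 → ψ = 0.328
Converged at ψ = 0.328.
Compositions from xᵢ = zᵢ/(1+ψ(Kᵢ−1)), yᵢ = Kᵢxᵢ:
  isopentane: x = 0.274, y = 0.740
  1-propanol: x = 0.488, y = 0.200
  toluene: x = 0.237, y = 0.059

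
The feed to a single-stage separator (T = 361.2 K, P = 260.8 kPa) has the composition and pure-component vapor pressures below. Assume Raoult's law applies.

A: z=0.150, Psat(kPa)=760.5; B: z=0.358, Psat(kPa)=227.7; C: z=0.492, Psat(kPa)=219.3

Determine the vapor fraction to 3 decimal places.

ψ = 0.586

Raoult's law: Kᵢ = Pᵢˢᵃᵗ/P = Pᵢˢᵃᵗ/260.8.
  K_A = 760.5/260.8 = 2.91603, K_B = 227.7/260.8 = 0.87308, K_C = 219.3/260.8 = 0.84087
Material balance + equilibrium reduce to Σ zᵢ(Kᵢ−1)/(1+ψ(Kᵢ−1)) = 0.
g(0) = ΣzᵢKᵢ − 1 = 0.164 and g(1) = 1 − Σzᵢ/Kᵢ = -0.047, so a root lies in (0, 1).
Newton iteration, ψ⁰ = 0.68:
  ψ = 0.680: g = -0.0127, g' = -0.126 → ψ = 0.579
  ψ = 0.579: g = 0.0009, g' = -0.146 → ψ = 0.586
Converged at ψ = 0.586.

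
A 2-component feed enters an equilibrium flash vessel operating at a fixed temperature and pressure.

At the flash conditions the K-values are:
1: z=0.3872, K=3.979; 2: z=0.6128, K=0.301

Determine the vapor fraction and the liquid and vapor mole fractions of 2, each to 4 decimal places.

ψ = 0.3482, x_2 = 0.8100, y_2 = 0.2438

Material balance + equilibrium reduce to Σ zᵢ(Kᵢ−1)/(1+ψ(Kᵢ−1)) = 0.
Feasibility: ΣzᵢKᵢ = 1.7251, Σzᵢ/Kᵢ = 2.1332 — both > 1, two phases present.
Binary case is linear: z₁(K₁−1)(1+ψ(K₂−1)) + z₂(K₂−1)(1+ψ(K₁−1)) = 0
⇒ ψ = [z₁(K₁−1)+z₂(K₂−1)] / [−(K₁−1)(K₂−1)] = 0.72512/2.08232 = 0.3482
Compositions from xᵢ = zᵢ/(1+ψ(Kᵢ−1)), yᵢ = Kᵢxᵢ:
  1: x = 0.1900, y = 0.7562
  2: x = 0.8100, y = 0.2438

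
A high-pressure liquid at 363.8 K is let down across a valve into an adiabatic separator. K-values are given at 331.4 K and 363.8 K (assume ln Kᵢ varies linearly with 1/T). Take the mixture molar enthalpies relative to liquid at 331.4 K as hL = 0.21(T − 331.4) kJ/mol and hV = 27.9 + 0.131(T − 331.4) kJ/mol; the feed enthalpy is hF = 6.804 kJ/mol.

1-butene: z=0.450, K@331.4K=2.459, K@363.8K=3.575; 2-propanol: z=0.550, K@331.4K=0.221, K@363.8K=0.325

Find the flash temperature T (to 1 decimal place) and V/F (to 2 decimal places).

Adiabatic flash: solve Rachford–Rice at each trial T, then check hF = ψ·hV(T) + (1−ψ)·hL(T).
  T = 331.4 K: K = (2.459, 0.221), RR gives ψ = 0.201, H_out = 5.599 kJ/mol
  T = 363.8 K: K = (3.575, 0.325), RR gives ψ = 0.453, H_out = 18.285 kJ/mol
  T = 347.6 K: K = (2.991, 0.270), RR gives ψ = 0.341, H_out = 12.467 kJ/mol
  T = 339.5 K: K = (2.718, 0.245), RR gives ψ = 0.276, H_out = 9.224 kJ/mol
  T = 335.4 K: K = (2.585, 0.233), RR gives ψ = 0.240, H_out = 7.448 kJ/mol
  T = 333.4 K: K = (2.522, 0.227), RR gives ψ = 0.221, H_out = 6.540 kJ/mol
Linear interpolation between T = 333.4 (H_out = 6.540) and T = 335.4 (H_out = 7.448) on hF = 6.804 gives T ≈ 334.0 K, at which ψ = 0.23.

T = 334.0 K, V/F = 0.23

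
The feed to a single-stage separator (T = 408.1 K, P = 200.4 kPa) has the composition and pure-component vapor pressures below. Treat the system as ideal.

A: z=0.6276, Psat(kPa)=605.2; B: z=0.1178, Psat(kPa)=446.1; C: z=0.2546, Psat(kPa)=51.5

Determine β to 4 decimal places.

Raoult's law: Kᵢ = Pᵢˢᵃᵗ/P = Pᵢˢᵃᵗ/200.4.
  K_A = 605.2/200.4 = 3.019960, K_B = 446.1/200.4 = 2.226048, K_C = 51.5/200.4 = 0.256986
Newton iteration, β⁰ = 0.5:
  β = 0.5000: g = 0.41926, g' = -1.0577 → β = 0.8964
  β = 0.8964: g = -0.04656, g' = -1.6245 → β = 0.8677
  β = 0.8677: g = -0.00195, g' = -1.4931 → β = 0.8664
Converged at β = 0.8664.

β = 0.8664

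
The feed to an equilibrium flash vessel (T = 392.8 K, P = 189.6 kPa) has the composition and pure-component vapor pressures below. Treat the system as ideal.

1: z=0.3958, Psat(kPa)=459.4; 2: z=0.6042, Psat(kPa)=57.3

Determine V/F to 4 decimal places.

Raoult's law: Kᵢ = Pᵢˢᵃᵗ/P = Pᵢˢᵃᵗ/189.6.
  K_1 = 459.4/189.6 = 2.422996, K_2 = 57.3/189.6 = 0.302215
Material balance + equilibrium reduce to Σ zᵢ(Kᵢ−1)/(1+V/F(Kᵢ−1)) = 0.
g(0) = ΣzᵢKᵢ − 1 = 0.1416 and g(1) = 1 − Σzᵢ/Kᵢ = -1.1626, so a root lies in (0, 1).
Binary case is linear: z₁(K₁−1)(1+V/F(K₂−1)) + z₂(K₂−1)(1+V/F(K₁−1)) = 0
⇒ V/F = [z₁(K₁−1)+z₂(K₂−1)] / [−(K₁−1)(K₂−1)] = 0.14162/0.99294 = 0.1426

V/F = 0.1426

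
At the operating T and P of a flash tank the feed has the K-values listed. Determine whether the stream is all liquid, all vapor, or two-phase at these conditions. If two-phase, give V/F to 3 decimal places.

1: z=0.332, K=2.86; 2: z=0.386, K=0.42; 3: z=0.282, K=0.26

ΣzᵢKᵢ = 1.185; Σzᵢ/Kᵢ = 2.120.
Both exceed 1, so a two-phase solution exists.
Rachford–Rice: g(ψ) = Σ zᵢ(Kᵢ−1)/(1+ψ(Kᵢ−1)) = 0.
Newton–Raphson from ψ = 0.7:
  ψ = 0.700: g = -0.5416, g' = -1.249 → ψ = 0.267
  ψ = 0.267: g = -0.1119, g' = -0.935 → ψ = 0.147
  ψ = 0.147: g = 0.0063, g' = -1.058 → ψ = 0.153
Converged at ψ = 0.153.

two-phase, V/F = 0.153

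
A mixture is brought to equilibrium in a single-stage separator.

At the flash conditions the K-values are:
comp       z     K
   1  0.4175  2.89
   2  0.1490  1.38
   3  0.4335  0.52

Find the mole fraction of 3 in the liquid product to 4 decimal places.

Let ψ = V/F and solve Σ zᵢ(Kᵢ−1)/(1+ψ(Kᵢ−1)) = 0.
Check two-phase: ΣzᵢKᵢ = 1.6376 > 1 and Σzᵢ/Kᵢ = 1.0861 > 1, so g(0) = 0.6376 > 0 and g(1) = -0.0861 < 0.
Newton–Raphson from ψ = 0.5:
  ψ = 0.5000: g = 0.17948, g' = -0.5823 → ψ = 0.8082
  ψ = 0.8082: g = 0.01554, g' = -0.5127 → ψ = 0.8385
Converged at ψ = 0.8385.
Compositions from xᵢ = zᵢ/(1+ψ(Kᵢ−1)), yᵢ = Kᵢxᵢ:
  1: x = 0.1615, y = 0.4668
  2: x = 0.1130, y = 0.1559
  3: x = 0.7255, y = 0.3772

x_3 = 0.7255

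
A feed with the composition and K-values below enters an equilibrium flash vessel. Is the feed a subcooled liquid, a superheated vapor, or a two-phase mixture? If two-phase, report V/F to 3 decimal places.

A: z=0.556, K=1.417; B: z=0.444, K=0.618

ΣzᵢKᵢ = 1.062; Σzᵢ/Kᵢ = 1.111.
Both exceed 1, so a two-phase solution exists.
Let ψ = V/F and solve Σ zᵢ(Kᵢ−1)/(1+ψ(Kᵢ−1)) = 0.
Binary case is linear: z₁(K₁−1)(1+ψ(K₂−1)) + z₂(K₂−1)(1+ψ(K₁−1)) = 0
⇒ ψ = [z₁(K₁−1)+z₂(K₂−1)] / [−(K₁−1)(K₂−1)] = 0.0622/0.1593 = 0.391

two-phase, V/F = 0.391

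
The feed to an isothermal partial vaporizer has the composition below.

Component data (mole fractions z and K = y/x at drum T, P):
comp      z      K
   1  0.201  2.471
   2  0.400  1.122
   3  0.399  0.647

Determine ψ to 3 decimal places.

Iterate (Newton) starting at ψ = 0.53:
  ψ = 0.530: g = 0.0387, g' = -0.218 → ψ = 0.708
  ψ = 0.708: g = 0.0020, g' = -0.198 → ψ = 0.718
Converged at ψ = 0.718.

ψ = 0.718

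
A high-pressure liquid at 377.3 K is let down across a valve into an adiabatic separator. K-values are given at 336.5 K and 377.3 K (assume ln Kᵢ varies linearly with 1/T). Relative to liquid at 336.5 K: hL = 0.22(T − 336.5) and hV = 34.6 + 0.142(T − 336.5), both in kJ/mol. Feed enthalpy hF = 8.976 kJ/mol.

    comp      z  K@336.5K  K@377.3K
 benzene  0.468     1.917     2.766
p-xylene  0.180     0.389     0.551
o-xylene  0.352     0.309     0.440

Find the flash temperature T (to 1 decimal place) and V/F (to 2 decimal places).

T = 343.2 K, V/F = 0.22

Adiabatic flash: solve Rachford–Rice at each trial T, then check hF = ψ·hV(T) + (1−ψ)·hL(T).
  T = 336.5 K: K = (1.917, 0.389, 0.309), RR gives ψ = 0.125, H_out = 4.309 kJ/mol
  T = 377.3 K: K = (2.766, 0.551, 0.440), RR gives ψ = 0.591, H_out = 27.533 kJ/mol
  T = 356.9 K: K = (2.327, 0.468, 0.372), RR gives ψ = 0.384, H_out = 17.159 kJ/mol
  T = 346.7 K: K = (2.118, 0.428, 0.340), RR gives ψ = 0.266, H_out = 11.241 kJ/mol
  T = 341.6 K: K = (2.017, 0.408, 0.324), RR gives ψ = 0.199, H_out = 7.940 kJ/mol
  T = 344.1 K: K = (2.066, 0.418, 0.332), RR gives ψ = 0.233, H_out = 9.594 kJ/mol
  T = 342.9 K: K = (2.042, 0.413, 0.328), RR gives ψ = 0.217, H_out = 8.809 kJ/mol
Linear interpolation between T = 342.9 (H_out = 8.809) and T = 344.1 (H_out = 9.594) on hF = 8.976 gives T ≈ 343.2 K, at which ψ = 0.22.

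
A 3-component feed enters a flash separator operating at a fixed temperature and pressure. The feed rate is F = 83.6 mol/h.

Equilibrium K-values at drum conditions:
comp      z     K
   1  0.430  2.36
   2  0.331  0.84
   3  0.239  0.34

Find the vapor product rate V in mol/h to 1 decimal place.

Material balance + equilibrium reduce to Σ zᵢ(Kᵢ−1)/(1+β(Kᵢ−1)) = 0.
Check two-phase: ΣzᵢKᵢ = 1.374 > 1 and Σzᵢ/Kᵢ = 1.279 > 1, so g(0) = 0.374 > 0 and g(1) = -0.279 < 0.
Iterate (Newton) starting at β = 0.68:
  β = 0.680: g = -0.0418, g' = -0.568 → β = 0.606
  β = 0.606: g = -0.0012, g' = -0.539 → β = 0.604
Converged at β = 0.604.
Then V = β·F = 0.6042·83.6 = 50.5 mol/h and L = F − V = 33.1 mol/h.

V = 50.5 mol/h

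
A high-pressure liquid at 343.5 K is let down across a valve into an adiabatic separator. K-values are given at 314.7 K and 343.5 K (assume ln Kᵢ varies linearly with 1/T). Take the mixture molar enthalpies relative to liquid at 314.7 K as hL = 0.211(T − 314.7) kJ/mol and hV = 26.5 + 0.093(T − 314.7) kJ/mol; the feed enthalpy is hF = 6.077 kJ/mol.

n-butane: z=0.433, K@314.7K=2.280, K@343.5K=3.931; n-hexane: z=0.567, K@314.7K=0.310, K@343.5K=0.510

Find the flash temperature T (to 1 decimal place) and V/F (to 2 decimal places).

Adiabatic flash: solve Rachford–Rice at each trial T, then check hF = ψ·hV(T) + (1−ψ)·hL(T).
  T = 314.7 K: K = (2.280, 0.310), RR gives ψ = 0.185, H_out = 4.891 kJ/mol
  T = 343.5 K: K = (3.931, 0.510), RR gives ψ = 0.690, H_out = 22.022 kJ/mol
  T = 329.1 K: K = (3.030, 0.402), RR gives ψ = 0.445, H_out = 14.067 kJ/mol
  T = 321.9 K: K = (2.637, 0.354), RR gives ψ = 0.324, H_out = 9.826 kJ/mol
  T = 318.3 K: K = (2.454, 0.332), RR gives ψ = 0.258, H_out = 7.481 kJ/mol
  T = 316.5 K: K = (2.366, 0.321), RR gives ψ = 0.222, H_out = 6.222 kJ/mol
Linear interpolation between T = 314.7 (H_out = 4.891) and T = 316.5 (H_out = 6.222) on hF = 6.077 gives T ≈ 316.3 K, at which ψ = 0.22.

T = 316.3 K, V/F = 0.22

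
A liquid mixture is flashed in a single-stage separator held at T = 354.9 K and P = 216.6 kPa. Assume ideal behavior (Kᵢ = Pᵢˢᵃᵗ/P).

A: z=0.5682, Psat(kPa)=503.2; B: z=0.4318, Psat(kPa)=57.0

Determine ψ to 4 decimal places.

ψ = 0.4448

Raoult's law: Kᵢ = Pᵢˢᵃᵗ/P = Pᵢˢᵃᵗ/216.6.
  K_A = 503.2/216.6 = 2.323176, K_B = 57.0/216.6 = 0.263158
Rachford–Rice: g(ψ) = Σ zᵢ(Kᵢ−1)/(1+ψ(Kᵢ−1)) = 0.
g(0) = ΣzᵢKᵢ − 1 = 0.4337 and g(1) = 1 − Σzᵢ/Kᵢ = -0.8854, so a root lies in (0, 1).
Newton iteration, ψ⁰ = 0.5:
  ψ = 0.5000: g = -0.05129, g' = -0.9480 → ψ = 0.4459
  ψ = 0.4459: g = -0.00101, g' = -0.9135 → ψ = 0.4448
Converged at ψ = 0.4448.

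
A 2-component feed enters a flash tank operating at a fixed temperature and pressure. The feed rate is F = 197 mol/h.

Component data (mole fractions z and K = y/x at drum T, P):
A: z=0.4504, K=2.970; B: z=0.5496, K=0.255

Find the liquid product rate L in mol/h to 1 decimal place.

L = 132.9 mol/h

Material balance + equilibrium reduce to Σ zᵢ(Kᵢ−1)/(1+V/F(Kᵢ−1)) = 0.
Feasibility: ΣzᵢKᵢ = 1.4778, Σzᵢ/Kᵢ = 2.3069 — both > 1, two phases present.
Newton iteration, V/F⁰ = 0.44:
  V/F = 0.4400: g = -0.13382, g' = -1.1767 → V/F = 0.3263
  V/F = 0.3263: g = -0.00081, g' = -1.1801 → V/F = 0.3256
Converged at V/F = 0.3256.
Then V = V/F·F = 0.3256·197 = 64.1 mol/h and L = F − V = 132.9 mol/h.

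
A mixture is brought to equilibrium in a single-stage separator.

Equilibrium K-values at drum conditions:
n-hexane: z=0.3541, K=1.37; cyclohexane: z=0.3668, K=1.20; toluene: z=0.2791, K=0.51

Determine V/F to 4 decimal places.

Iterate (Newton) starting at V/F = 0.7:
  V/F = 0.7000: g = -0.03974, g' = -0.1971 → V/F = 0.4984
  V/F = 0.4984: g = -0.00362, g' = -0.1640 → V/F = 0.4763
  V/F = 0.4763: g = -0.00003, g' = -0.1613 → V/F = 0.4761
Converged at V/F = 0.4761.

V/F = 0.4761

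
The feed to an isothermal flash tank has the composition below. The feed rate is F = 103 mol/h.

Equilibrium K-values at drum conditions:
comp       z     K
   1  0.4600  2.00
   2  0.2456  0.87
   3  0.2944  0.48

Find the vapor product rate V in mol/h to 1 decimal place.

V = 70.6 mol/h

Newton–Raphson from ψ = 0.5:
  ψ = 0.5000: g = 0.06564, g' = -0.3546 → ψ = 0.6851
  ψ = 0.6851: g = 0.00011, g' = -0.3591 → ψ = 0.6854
Converged at ψ = 0.6854.
Then V = ψ·F = 0.6854·103 = 70.6 mol/h and L = F − V = 32.4 mol/h.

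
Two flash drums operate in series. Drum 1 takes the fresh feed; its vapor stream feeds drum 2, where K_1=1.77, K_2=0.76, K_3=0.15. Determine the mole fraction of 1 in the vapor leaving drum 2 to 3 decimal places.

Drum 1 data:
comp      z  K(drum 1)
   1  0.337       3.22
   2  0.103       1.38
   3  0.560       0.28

y_1 (drum 2) = 0.829

Drum 1:
Material balance + equilibrium reduce to Σ zᵢ(Kᵢ−1)/(1+ψ₁(Kᵢ−1)) = 0.
Check two-phase: ΣzᵢKᵢ = 1.384 > 1 and Σzᵢ/Kᵢ = 2.179 > 1, so g(0) = 0.384 > 0 and g(1) = -1.179 < 0.
Iterate (Newton) starting at ψ₁ = 0.5:
  ψ₁ = 0.500: g = -0.2425, g' = -1.092 → ψ₁ = 0.278
  ψ₁ = 0.278: g = -0.0060, g' = -1.101 → ψ₁ = 0.272
Converged at ψ₁ = 0.272.
Drum-1 compositions:
  1: x = 0.210, y = 0.676
  2: x = 0.093, y = 0.129
  3: x = 0.697, y = 0.195
Drum-2 feed = drum-1 vapor: z₂ = (0.6761, 0.1288, 0.1951).
Drum 2:
Newton–Raphson from ψ₂ = 0.68:
  ψ₂ = 0.680: g = -0.0882, g' = -0.975 → ψ₂ = 0.590
  ψ₂ = 0.590: g = -0.0103, g' = -0.766 → ψ₂ = 0.576
Converged at ψ₂ = 0.576.
  1: x = 0.468, y = 0.829
  2: x = 0.149, y = 0.114
  3: x = 0.382, y = 0.057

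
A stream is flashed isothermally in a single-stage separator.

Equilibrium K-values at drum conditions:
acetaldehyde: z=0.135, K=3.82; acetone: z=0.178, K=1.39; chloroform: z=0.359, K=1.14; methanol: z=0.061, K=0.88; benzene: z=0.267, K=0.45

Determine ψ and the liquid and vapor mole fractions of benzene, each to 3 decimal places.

Rachford–Rice: g(ψ) = Σ zᵢ(Kᵢ−1)/(1+ψ(Kᵢ−1)) = 0.
Feasibility: ΣzᵢKᵢ = 1.346, Σzᵢ/Kᵢ = 1.141 — both > 1, two phases present.
Newton iteration, ψ⁰ = 0.64:
  ψ = 0.640: g = 0.0029, g' = -0.353 → ψ = 0.648
Converged at ψ = 0.648.
Compositions from xᵢ = zᵢ/(1+ψ(Kᵢ−1)), yᵢ = Kᵢxᵢ:
  acetaldehyde: x = 0.048, y = 0.182
  acetone: x = 0.142, y = 0.197
  chloroform: x = 0.329, y = 0.375
  methanol: x = 0.066, y = 0.058
  benzene: x = 0.415, y = 0.187

ψ = 0.648, x_benzene = 0.415, y_benzene = 0.187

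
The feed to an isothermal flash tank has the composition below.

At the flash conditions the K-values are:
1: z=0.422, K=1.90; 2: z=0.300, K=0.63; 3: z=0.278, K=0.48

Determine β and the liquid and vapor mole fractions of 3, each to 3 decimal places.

Let β = V/F and solve Σ zᵢ(Kᵢ−1)/(1+β(Kᵢ−1)) = 0.
g(0) = ΣzᵢKᵢ − 1 = 0.124 and g(1) = 1 − Σzᵢ/Kᵢ = -0.277, so a root lies in (0, 1).
Iterate (Newton) starting at β = 0.5:
  β = 0.500: g = -0.0696, g' = -0.362 → β = 0.308
Converged at β = 0.308.
Compositions from xᵢ = zᵢ/(1+β(Kᵢ−1)), yᵢ = Kᵢxᵢ:
  1: x = 0.330, y = 0.628
  2: x = 0.339, y = 0.213
  3: x = 0.331, y = 0.159

β = 0.308, x_3 = 0.331, y_3 = 0.159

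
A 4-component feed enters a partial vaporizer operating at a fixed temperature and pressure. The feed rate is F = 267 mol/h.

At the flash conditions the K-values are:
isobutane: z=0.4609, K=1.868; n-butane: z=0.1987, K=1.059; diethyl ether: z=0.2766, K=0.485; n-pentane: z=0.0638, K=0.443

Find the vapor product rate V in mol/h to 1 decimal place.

V = 171.5 mol/h

Rachford–Rice: g(ψ) = Σ zᵢ(Kᵢ−1)/(1+ψ(Kᵢ−1)) = 0.
g(0) = ΣzᵢKᵢ − 1 = 0.2338 and g(1) = 1 − Σzᵢ/Kᵢ = -0.1487, so a root lies in (0, 1).
Iterate (Newton) starting at ψ = 0.65:
  ψ = 0.6500: g = -0.00278, g' = -0.3570 → ψ = 0.6422
Converged at ψ = 0.6422.
Then V = ψ·F = 0.6422·267 = 171.5 mol/h and L = F − V = 95.5 mol/h.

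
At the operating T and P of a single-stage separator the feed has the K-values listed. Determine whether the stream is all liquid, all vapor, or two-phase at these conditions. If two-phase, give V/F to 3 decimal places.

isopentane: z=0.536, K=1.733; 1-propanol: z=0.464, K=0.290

two-phase, V/F = 0.122

ΣzᵢKᵢ = 1.063; Σzᵢ/Kᵢ = 1.909.
Both exceed 1, so a two-phase solution exists.
Binary case is linear: z₁(K₁−1)(1+ψ(K₂−1)) + z₂(K₂−1)(1+ψ(K₁−1)) = 0
⇒ ψ = [z₁(K₁−1)+z₂(K₂−1)] / [−(K₁−1)(K₂−1)] = 0.0634/0.5204 = 0.122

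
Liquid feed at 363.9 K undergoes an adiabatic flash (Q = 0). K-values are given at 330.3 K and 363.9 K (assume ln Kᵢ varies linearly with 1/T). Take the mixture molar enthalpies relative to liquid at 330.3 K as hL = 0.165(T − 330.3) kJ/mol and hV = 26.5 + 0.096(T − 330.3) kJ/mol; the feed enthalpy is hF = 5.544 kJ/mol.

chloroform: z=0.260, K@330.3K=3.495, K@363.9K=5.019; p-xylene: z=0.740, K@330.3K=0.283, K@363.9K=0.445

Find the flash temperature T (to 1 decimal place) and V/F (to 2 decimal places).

T = 341.7 K, V/F = 0.14

Adiabatic flash: solve Rachford–Rice at each trial T, then check hF = ψ·hV(T) + (1−ψ)·hL(T).
  T = 330.3 K: K = (3.495, 0.283), RR gives ψ = 0.066, H_out = 1.750 kJ/mol
  T = 363.9 K: K = (5.019, 0.445), RR gives ψ = 0.284, H_out = 12.420 kJ/mol
  T = 347.1 K: K = (4.225, 0.359), RR gives ψ = 0.176, H_out = 7.233 kJ/mol
  T = 338.7 K: K = (3.852, 0.320), RR gives ψ = 0.123, H_out = 4.565 kJ/mol
  T = 342.9 K: K = (4.036, 0.339), RR gives ψ = 0.150, H_out = 5.912 kJ/mol
  T = 340.8 K: K = (3.944, 0.329), RR gives ψ = 0.136, H_out = 5.242 kJ/mol
Linear interpolation between T = 340.8 (H_out = 5.242) and T = 342.9 (H_out = 5.912) on hF = 5.544 gives T ≈ 341.7 K, at which ψ = 0.14.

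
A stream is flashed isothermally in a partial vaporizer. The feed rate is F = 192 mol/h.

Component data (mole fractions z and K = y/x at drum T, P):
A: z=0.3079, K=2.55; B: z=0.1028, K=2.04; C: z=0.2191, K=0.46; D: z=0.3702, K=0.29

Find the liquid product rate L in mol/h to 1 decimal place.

Rachford–Rice: g(β) = Σ zᵢ(Kᵢ−1)/(1+β(Kᵢ−1)) = 0.
Check two-phase: ΣzᵢKᵢ = 1.2030 > 1 and Σzᵢ/Kᵢ = 1.9240 > 1, so g(0) = 0.2030 > 0 and g(1) = -0.9240 < 0.
Newton iteration, β⁰ = 0.42:
  β = 0.4200: g = -0.16407, g' = -0.8110 → β = 0.2177
  β = 0.2177: g = -0.00096, g' = -0.8306 → β = 0.2165
Converged at β = 0.2165.
Then V = β·F = 0.2165·192 = 41.6 mol/h and L = F − V = 150.4 mol/h.

L = 150.4 mol/h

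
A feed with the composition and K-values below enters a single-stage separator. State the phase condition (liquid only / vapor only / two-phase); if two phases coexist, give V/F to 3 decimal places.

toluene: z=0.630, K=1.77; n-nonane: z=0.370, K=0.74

vapor only

ΣzᵢKᵢ = 1.389; Σzᵢ/Kᵢ = 0.856.
Since Σzᵢ/Kᵢ < 1 the mixture is above its dew point — single vapor phase.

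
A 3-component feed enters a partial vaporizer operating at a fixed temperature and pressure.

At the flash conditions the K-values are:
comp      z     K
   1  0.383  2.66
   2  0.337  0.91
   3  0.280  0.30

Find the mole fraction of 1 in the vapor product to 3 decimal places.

y_1 = 0.546

Iterate (Newton) starting at ψ = 0.5:
  ψ = 0.500: g = 0.0141, g' = -0.643 → ψ = 0.522
Converged at ψ = 0.522.
Compositions from xᵢ = zᵢ/(1+ψ(Kᵢ−1)), yᵢ = Kᵢxᵢ:
  1: x = 0.205, y = 0.546
  2: x = 0.354, y = 0.322
  3: x = 0.441, y = 0.132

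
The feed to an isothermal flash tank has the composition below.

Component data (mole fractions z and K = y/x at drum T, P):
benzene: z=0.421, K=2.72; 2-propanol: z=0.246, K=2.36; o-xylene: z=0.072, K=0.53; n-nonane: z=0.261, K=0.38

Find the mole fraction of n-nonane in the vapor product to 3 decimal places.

y_n-nonane = 0.228

Material balance + equilibrium reduce to Σ zᵢ(Kᵢ−1)/(1+ψ(Kᵢ−1)) = 0.
g(0) = ΣzᵢKᵢ − 1 = 0.863 and g(1) = 1 − Σzᵢ/Kᵢ = -0.082, so a root lies in (0, 1).
Newton–Raphson from ψ = 0.5:
  ψ = 0.500: g = 0.3097, g' = -0.759 → ψ = 0.908
  ψ = 0.908: g = 0.0031, g' = -0.855 → ψ = 0.912
Converged at ψ = 0.912.
Compositions from xᵢ = zᵢ/(1+ψ(Kᵢ−1)), yᵢ = Kᵢxᵢ:
  benzene: x = 0.164, y = 0.446
  2-propanol: x = 0.110, y = 0.259
  o-xylene: x = 0.126, y = 0.067
  n-nonane: x = 0.600, y = 0.228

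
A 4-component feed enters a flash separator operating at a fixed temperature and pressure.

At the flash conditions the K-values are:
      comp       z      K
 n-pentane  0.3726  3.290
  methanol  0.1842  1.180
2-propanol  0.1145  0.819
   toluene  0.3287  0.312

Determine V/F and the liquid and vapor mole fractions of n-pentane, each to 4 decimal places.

Material balance + equilibrium reduce to Σ zᵢ(Kᵢ−1)/(1+V/F(Kᵢ−1)) = 0.
Check two-phase: ΣzᵢKᵢ = 1.6395 > 1 and Σzᵢ/Kᵢ = 1.4627 > 1, so g(0) = 0.6395 > 0 and g(1) = -0.4627 < 0.
Newton iteration, V/F⁰ = 0.5:
  V/F = 0.5000: g = 0.06068, g' = -0.7958 → V/F = 0.5763
Converged at V/F = 0.5763.
Compositions from xᵢ = zᵢ/(1+V/F(Kᵢ−1)), yᵢ = Kᵢxᵢ:
  n-pentane: x = 0.1606, y = 0.5284
  methanol: x = 0.1669, y = 0.1969
  2-propanol: x = 0.1278, y = 0.1047
  toluene: x = 0.5447, y = 0.1699

V/F = 0.5763, x_n-pentane = 0.1606, y_n-pentane = 0.5284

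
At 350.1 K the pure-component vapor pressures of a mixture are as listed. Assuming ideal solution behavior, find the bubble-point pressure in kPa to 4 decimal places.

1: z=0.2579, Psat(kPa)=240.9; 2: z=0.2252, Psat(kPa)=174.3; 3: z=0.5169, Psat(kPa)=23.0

At the bubble point ψ → 0, so ΣzᵢKᵢ = 1 with Kᵢ = Pᵢˢᵃᵗ/P ⇒ P = ΣzᵢPᵢˢᵃᵗ.
P = 0.2579·240.9 + 0.2252·174.3 + 0.5169·23.0 = 113.2692 kPa

Pbub = 113.2692 kPa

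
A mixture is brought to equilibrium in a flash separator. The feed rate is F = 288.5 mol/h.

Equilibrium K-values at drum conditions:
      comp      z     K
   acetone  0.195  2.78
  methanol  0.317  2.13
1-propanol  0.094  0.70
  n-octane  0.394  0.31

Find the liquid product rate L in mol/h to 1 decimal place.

L = 157.4 mol/h

Iterate (Newton) starting at V/F = 0.5:
  V/F = 0.500: g = -0.0357, g' = -0.787 → V/F = 0.455
  V/F = 0.455: g = -0.0003, g' = -0.775 → V/F = 0.454
Converged at V/F = 0.454.
Then V = V/F·F = 0.4543·288.5 = 131.1 mol/h and L = F − V = 157.4 mol/h.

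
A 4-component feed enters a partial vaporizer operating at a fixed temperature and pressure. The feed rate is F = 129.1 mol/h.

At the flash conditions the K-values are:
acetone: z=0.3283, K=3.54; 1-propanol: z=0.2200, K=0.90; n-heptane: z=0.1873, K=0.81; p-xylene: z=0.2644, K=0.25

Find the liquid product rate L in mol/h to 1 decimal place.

Material balance + equilibrium reduce to Σ zᵢ(Kᵢ−1)/(1+ψ(Kᵢ−1)) = 0.
g(0) = ΣzᵢKᵢ − 1 = 0.5780 and g(1) = 1 − Σzᵢ/Kᵢ = -0.6260, so a root lies in (0, 1).
Newton–Raphson from ψ = 0.45:
  ψ = 0.4500: g = 0.02785, g' = -0.8106 → ψ = 0.4844
  ψ = 0.4844: g = 0.00015, g' = -0.8033 → ψ = 0.4845
Converged at ψ = 0.4845.
Then V = ψ·F = 0.4845·129.1 = 62.6 mol/h and L = F − V = 66.5 mol/h.

L = 66.5 mol/h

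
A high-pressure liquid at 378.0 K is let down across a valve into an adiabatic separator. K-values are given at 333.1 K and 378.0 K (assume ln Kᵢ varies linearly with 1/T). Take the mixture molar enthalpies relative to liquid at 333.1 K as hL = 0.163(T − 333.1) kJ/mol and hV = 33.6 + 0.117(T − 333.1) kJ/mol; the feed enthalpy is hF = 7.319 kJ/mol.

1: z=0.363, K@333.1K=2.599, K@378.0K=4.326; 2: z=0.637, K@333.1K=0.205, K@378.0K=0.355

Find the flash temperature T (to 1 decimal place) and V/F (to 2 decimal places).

T = 345.1 K, V/F = 0.16

Adiabatic flash: solve Rachford–Rice at each trial T, then check hF = ψ·hV(T) + (1−ψ)·hL(T).
  T = 333.1 K: K = (2.599, 0.205), RR gives ψ = 0.058, H_out = 1.957 kJ/mol
  T = 378.0 K: K = (4.326, 0.355), RR gives ψ = 0.371, H_out = 19.027 kJ/mol
  T = 355.6 K: K = (3.409, 0.275), RR gives ψ = 0.236, H_out = 11.355 kJ/mol
  T = 344.4 K: K = (2.992, 0.239), RR gives ψ = 0.157, H_out = 7.033 kJ/mol
  T = 350.0 K: K = (3.197, 0.256), RR gives ψ = 0.198, H_out = 9.259 kJ/mol
  T = 347.2 K: K = (3.094, 0.247), RR gives ψ = 0.178, H_out = 8.164 kJ/mol
  T = 345.8 K: K = (3.042, 0.243), RR gives ψ = 0.168, H_out = 7.604 kJ/mol
Linear interpolation between T = 344.4 (H_out = 7.033) and T = 345.8 (H_out = 7.604) on hF = 7.319 gives T ≈ 345.1 K, at which ψ = 0.16.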